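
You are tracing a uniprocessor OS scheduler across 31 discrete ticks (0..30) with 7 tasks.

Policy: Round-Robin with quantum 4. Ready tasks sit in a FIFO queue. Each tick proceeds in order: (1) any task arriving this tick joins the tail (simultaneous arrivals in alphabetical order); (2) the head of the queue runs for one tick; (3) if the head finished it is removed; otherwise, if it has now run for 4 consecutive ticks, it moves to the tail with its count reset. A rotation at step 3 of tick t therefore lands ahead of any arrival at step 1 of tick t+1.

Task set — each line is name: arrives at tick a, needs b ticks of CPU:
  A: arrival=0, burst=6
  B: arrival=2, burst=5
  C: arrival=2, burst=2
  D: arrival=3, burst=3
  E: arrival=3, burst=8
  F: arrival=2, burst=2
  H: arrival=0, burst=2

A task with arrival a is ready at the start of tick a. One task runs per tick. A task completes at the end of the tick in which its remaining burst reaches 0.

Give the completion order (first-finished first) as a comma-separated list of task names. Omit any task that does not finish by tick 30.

completion order = H, C, F, D, A, B, E

t=0: queue=[A,H] q_used=0 → run A
t=1: queue=[A,H] q_used=1 → run A
t=2: queue=[A,H,B,C,F] q_used=2 → run A
t=3: queue=[A,H,B,C,F,D,E] q_used=3 → run A
t=4: queue=[H,B,C,F,D,E,A] q_used=0 → run H
t=5: queue=[H,B,C,F,D,E,A] q_used=1 → run H
t=6: queue=[B,C,F,D,E,A] q_used=0 → run B
t=7: queue=[B,C,F,D,E,A] q_used=1 → run B
t=8: queue=[B,C,F,D,E,A] q_used=2 → run B
t=9: queue=[B,C,F,D,E,A] q_used=3 → run B
t=10: queue=[C,F,D,E,A,B] q_used=0 → run C
t=11: queue=[C,F,D,E,A,B] q_used=1 → run C
t=12: queue=[F,D,E,A,B] q_used=0 → run F
t=13: queue=[F,D,E,A,B] q_used=1 → run F
t=14: queue=[D,E,A,B] q_used=0 → run D
t=15: queue=[D,E,A,B] q_used=1 → run D
t=16: queue=[D,E,A,B] q_used=2 → run D
t=17: queue=[E,A,B] q_used=0 → run E
t=18: queue=[E,A,B] q_used=1 → run E
t=19: queue=[E,A,B] q_used=2 → run E
t=20: queue=[E,A,B] q_used=3 → run E
t=21: queue=[A,B,E] q_used=0 → run A
t=22: queue=[A,B,E] q_used=1 → run A
t=23: queue=[B,E] q_used=0 → run B
t=24: queue=[E] q_used=0 → run E
t=25: queue=[E] q_used=1 → run E
t=26: queue=[E] q_used=2 → run E
t=27: queue=[E] q_used=3 → run E
t=28: (idle)
t=29: (idle)
t=30: (idle)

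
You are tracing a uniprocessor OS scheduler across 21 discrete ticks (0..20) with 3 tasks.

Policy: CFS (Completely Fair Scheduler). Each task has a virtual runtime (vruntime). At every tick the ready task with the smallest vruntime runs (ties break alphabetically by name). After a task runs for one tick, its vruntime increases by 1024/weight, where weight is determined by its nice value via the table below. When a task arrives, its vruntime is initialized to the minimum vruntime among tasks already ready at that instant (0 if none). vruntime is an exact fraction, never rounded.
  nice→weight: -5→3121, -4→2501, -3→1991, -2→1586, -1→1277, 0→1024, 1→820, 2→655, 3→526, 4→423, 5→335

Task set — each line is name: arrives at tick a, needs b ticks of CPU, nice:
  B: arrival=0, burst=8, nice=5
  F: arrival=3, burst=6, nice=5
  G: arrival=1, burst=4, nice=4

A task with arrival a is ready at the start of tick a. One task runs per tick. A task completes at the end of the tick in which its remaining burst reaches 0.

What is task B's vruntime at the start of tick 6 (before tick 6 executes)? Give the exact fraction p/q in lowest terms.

t=0: vr[B=0] → run B
t=1: vr[B=1024/335 G=1024/335] → run B
t=2: vr[B=2048/335 G=1024/335] → run G
t=3: vr[B=2048/335 F=776192/141705 G=776192/141705] → run F
t=4: vr[B=2048/335 F=1209344/141705 G=776192/141705] → run G
t=5: vr[B=2048/335 F=1209344/141705 G=1119232/141705] → run B
t=6: vr[B=3072/335 F=1209344/141705 G=1119232/141705] → run G
t=7: vr[B=3072/335 F=1209344/141705 G=487424/47235] → run F
t=8: vr[B=3072/335 F=1642496/141705 G=487424/47235] → run B
t=9: vr[B=4096/335 F=1642496/141705 G=487424/47235] → run G
t=10: vr[B=4096/335 F=1642496/141705] → run F
t=11: vr[B=4096/335 F=2075648/141705] → run B
t=12: vr[B=1024/67 F=2075648/141705] → run F
t=13: vr[B=1024/67 F=501760/28341] → run B
t=14: vr[B=6144/335 F=501760/28341] → run F
t=15: vr[B=6144/335 F=2941952/141705] → run B
t=16: vr[B=7168/335 F=2941952/141705] → run F
t=17: vr[B=7168/335] → run B
t=18: (idle)
t=19: (idle)
t=20: (idle)

vruntime(B, start of tick 6) = 3072/335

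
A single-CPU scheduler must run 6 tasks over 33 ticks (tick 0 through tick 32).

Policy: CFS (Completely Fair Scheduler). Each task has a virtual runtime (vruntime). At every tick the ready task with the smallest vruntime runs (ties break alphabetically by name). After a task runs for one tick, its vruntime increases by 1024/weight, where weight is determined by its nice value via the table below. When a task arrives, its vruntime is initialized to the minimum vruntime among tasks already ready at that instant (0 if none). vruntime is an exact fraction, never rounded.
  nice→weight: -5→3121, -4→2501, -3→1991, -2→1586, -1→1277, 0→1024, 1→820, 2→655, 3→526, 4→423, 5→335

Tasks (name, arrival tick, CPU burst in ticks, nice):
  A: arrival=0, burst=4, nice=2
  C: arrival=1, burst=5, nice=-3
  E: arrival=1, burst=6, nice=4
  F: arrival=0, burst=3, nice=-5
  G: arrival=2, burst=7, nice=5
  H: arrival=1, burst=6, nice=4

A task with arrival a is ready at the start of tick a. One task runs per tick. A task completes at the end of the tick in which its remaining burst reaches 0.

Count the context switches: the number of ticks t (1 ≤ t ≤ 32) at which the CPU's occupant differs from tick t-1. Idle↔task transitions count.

t=0: vr[A=0 F=0] → run A
t=1: vr[A=1024/655 C=0 E=0 F=0 H=0] → run C
t=2: vr[A=1024/655 C=1024/1991 E=0 F=0 G=0 H=0] → run E
t=3: vr[A=1024/655 C=1024/1991 E=1024/423 F=0 G=0 H=0] → run F
t=4: vr[A=1024/655 C=1024/1991 E=1024/423 F=1024/3121 G=0 H=0] → run G
t=5: vr[A=1024/655 C=1024/1991 E=1024/423 F=1024/3121 G=1024/335 H=0] → run H
t=6: vr[A=1024/655 C=1024/1991 E=1024/423 F=1024/3121 G=1024/335 H=1024/423] → run F
t=7: vr[A=1024/655 C=1024/1991 E=1024/423 F=2048/3121 G=1024/335 H=1024/423] → run C
t=8: vr[A=1024/655 C=2048/1991 E=1024/423 F=2048/3121 G=1024/335 H=1024/423] → run F
t=9: vr[A=1024/655 C=2048/1991 E=1024/423 G=1024/335 H=1024/423] → run C
t=10: vr[A=1024/655 C=3072/1991 E=1024/423 G=1024/335 H=1024/423] → run C
t=11: vr[A=1024/655 C=4096/1991 E=1024/423 G=1024/335 H=1024/423] → run A
t=12: vr[A=2048/655 C=4096/1991 E=1024/423 G=1024/335 H=1024/423] → run C
t=13: vr[A=2048/655 E=1024/423 G=1024/335 H=1024/423] → run E
t=14: vr[A=2048/655 E=2048/423 G=1024/335 H=1024/423] → run H
t=15: vr[A=2048/655 E=2048/423 G=1024/335 H=2048/423] → run G
t=16: vr[A=2048/655 E=2048/423 G=2048/335 H=2048/423] → run A
t=17: vr[A=3072/655 E=2048/423 G=2048/335 H=2048/423] → run A
t=18: vr[E=2048/423 G=2048/335 H=2048/423] → run E
t=19: vr[E=1024/141 G=2048/335 H=2048/423] → run H
t=20: vr[E=1024/141 G=2048/335 H=1024/141] → run G
t=21: vr[E=1024/141 G=3072/335 H=1024/141] → run E
t=22: vr[E=4096/423 G=3072/335 H=1024/141] → run H
t=23: vr[E=4096/423 G=3072/335 H=4096/423] → run G
t=24: vr[E=4096/423 G=4096/335 H=4096/423] → run E
t=25: vr[E=5120/423 G=4096/335 H=4096/423] → run H
t=26: vr[E=5120/423 G=4096/335 H=5120/423] → run E
t=27: vr[G=4096/335 H=5120/423] → run H
t=28: vr[G=4096/335] → run G
t=29: vr[G=1024/67] → run G
t=30: vr[G=6144/335] → run G
t=31: (idle)
t=32: (idle)

context switches = 27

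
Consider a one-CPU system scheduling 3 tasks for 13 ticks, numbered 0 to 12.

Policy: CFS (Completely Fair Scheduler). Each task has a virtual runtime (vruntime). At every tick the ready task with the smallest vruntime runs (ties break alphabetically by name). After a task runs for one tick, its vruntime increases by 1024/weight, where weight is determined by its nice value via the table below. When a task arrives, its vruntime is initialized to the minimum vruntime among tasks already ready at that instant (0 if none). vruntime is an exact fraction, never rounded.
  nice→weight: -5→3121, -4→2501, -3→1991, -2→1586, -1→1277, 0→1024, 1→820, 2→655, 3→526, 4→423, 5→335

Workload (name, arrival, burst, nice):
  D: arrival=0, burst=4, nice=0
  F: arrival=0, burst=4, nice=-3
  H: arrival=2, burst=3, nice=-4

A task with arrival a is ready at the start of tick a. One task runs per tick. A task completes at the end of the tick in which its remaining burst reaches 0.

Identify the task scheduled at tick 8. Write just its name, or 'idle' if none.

t=0: vr[D=0 F=0] → run D
t=1: vr[D=1 F=0] → run F
t=2: vr[D=1 F=1024/1991 H=1024/1991] → run F
t=3: vr[D=1 F=2048/1991 H=1024/1991] → run H
t=4: vr[D=1 F=2048/1991 H=4599808/4979491] → run H
t=5: vr[D=1 F=2048/1991 H=6638592/4979491] → run D
t=6: vr[D=2 F=2048/1991 H=6638592/4979491] → run F
t=7: vr[D=2 F=3072/1991 H=6638592/4979491] → run H
t=8: vr[D=2 F=3072/1991] → run F
t=9: vr[D=2] → run D
t=10: vr[D=3] → run D
t=11: (idle)
t=12: (idle)

running at tick 8 = F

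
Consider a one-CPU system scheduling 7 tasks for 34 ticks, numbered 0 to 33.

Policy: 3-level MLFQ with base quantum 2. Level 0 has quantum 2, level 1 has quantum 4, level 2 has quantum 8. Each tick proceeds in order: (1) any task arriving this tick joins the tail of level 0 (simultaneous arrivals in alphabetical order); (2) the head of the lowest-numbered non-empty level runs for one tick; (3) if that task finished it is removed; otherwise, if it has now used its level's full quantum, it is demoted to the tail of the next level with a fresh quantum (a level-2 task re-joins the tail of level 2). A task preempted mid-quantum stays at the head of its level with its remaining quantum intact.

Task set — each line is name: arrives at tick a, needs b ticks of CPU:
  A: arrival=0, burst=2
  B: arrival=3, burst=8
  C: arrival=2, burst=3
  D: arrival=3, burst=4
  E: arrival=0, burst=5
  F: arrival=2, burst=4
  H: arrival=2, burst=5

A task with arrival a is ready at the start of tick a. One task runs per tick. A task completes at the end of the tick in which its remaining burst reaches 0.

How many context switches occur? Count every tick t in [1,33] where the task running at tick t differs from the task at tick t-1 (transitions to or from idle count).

context switches = 14

t=0: L0/L1/L2 = AE/-/- → run A
t=1: L0/L1/L2 = AE/-/- → run A
t=2: L0/L1/L2 = ECFH/-/- → run E
t=3: L0/L1/L2 = ECFHBD/-/- → run E
t=4: L0/L1/L2 = CFHBD/E/- → run C
t=5: L0/L1/L2 = CFHBD/E/- → run C
t=6: L0/L1/L2 = FHBD/EC/- → run F
t=7: L0/L1/L2 = FHBD/EC/- → run F
t=8: L0/L1/L2 = HBD/ECF/- → run H
t=9: L0/L1/L2 = HBD/ECF/- → run H
t=10: L0/L1/L2 = BD/ECFH/- → run B
t=11: L0/L1/L2 = BD/ECFH/- → run B
t=12: L0/L1/L2 = D/ECFHB/- → run D
t=13: L0/L1/L2 = D/ECFHB/- → run D
t=14: L0/L1/L2 = -/ECFHBD/- → run E
t=15: L0/L1/L2 = -/ECFHBD/- → run E
t=16: L0/L1/L2 = -/ECFHBD/- → run E
t=17: L0/L1/L2 = -/CFHBD/- → run C
t=18: L0/L1/L2 = -/FHBD/- → run F
t=19: L0/L1/L2 = -/FHBD/- → run F
t=20: L0/L1/L2 = -/HBD/- → run H
t=21: L0/L1/L2 = -/HBD/- → run H
t=22: L0/L1/L2 = -/HBD/- → run H
t=23: L0/L1/L2 = -/BD/- → run B
t=24: L0/L1/L2 = -/BD/- → run B
t=25: L0/L1/L2 = -/BD/- → run B
t=26: L0/L1/L2 = -/BD/- → run B
t=27: L0/L1/L2 = -/D/B → run D
t=28: L0/L1/L2 = -/D/B → run D
t=29: L0/L1/L2 = -/-/B → run B
t=30: L0/L1/L2 = -/-/B → run B
t=31: (idle)
t=32: (idle)
t=33: (idle)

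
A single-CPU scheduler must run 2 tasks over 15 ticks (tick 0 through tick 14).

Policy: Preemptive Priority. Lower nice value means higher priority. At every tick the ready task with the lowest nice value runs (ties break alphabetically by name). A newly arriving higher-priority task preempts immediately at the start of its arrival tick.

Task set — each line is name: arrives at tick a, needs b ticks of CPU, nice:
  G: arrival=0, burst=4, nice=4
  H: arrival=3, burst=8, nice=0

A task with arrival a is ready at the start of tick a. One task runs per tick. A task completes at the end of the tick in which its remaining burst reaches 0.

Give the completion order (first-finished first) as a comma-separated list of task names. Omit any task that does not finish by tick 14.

completion order = H, G

t=0: ready={G} → run G
t=1: ready={G} → run G
t=2: ready={G} → run G
t=3: ready={G,H} → run H
t=4: ready={G,H} → run H
t=5: ready={G,H} → run H
t=6: ready={G,H} → run H
t=7: ready={G,H} → run H
t=8: ready={G,H} → run H
t=9: ready={G,H} → run H
t=10: ready={G,H} → run H
t=11: ready={G} → run G
t=12: (idle)
t=13: (idle)
t=14: (idle)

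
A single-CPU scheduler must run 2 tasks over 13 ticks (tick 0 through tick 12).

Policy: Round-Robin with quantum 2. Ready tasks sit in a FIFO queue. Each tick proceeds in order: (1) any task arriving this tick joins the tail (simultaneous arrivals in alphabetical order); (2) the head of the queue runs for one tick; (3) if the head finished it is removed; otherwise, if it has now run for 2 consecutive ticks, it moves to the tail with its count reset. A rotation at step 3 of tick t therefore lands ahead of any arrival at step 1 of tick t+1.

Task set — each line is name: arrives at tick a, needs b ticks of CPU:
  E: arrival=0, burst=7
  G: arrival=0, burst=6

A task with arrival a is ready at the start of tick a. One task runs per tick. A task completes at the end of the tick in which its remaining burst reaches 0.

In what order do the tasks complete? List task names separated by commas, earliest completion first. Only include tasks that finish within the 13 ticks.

t=0: queue=[E,G] q_used=0 → run E
t=1: queue=[E,G] q_used=1 → run E
t=2: queue=[G,E] q_used=0 → run G
t=3: queue=[G,E] q_used=1 → run G
t=4: queue=[E,G] q_used=0 → run E
t=5: queue=[E,G] q_used=1 → run E
t=6: queue=[G,E] q_used=0 → run G
t=7: queue=[G,E] q_used=1 → run G
t=8: queue=[E,G] q_used=0 → run E
t=9: queue=[E,G] q_used=1 → run E
t=10: queue=[G,E] q_used=0 → run G
t=11: queue=[G,E] q_used=1 → run G
t=12: queue=[E] q_used=0 → run E

completion order = G, E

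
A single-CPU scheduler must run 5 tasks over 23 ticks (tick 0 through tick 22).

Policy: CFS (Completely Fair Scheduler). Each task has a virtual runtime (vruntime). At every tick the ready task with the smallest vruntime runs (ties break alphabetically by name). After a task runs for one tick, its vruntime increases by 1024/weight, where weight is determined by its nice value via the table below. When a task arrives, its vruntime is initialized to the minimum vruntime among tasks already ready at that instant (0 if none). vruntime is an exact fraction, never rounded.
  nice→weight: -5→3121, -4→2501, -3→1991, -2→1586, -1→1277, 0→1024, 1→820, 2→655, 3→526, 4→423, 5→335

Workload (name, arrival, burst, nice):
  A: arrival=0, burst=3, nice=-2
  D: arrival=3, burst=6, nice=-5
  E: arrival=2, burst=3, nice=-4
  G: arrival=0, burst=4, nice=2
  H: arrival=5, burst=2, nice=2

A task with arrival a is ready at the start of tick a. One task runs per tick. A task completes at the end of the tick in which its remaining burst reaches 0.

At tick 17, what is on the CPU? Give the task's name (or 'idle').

running at tick 17 = G

t=0: vr[A=0 G=0] → run A
t=1: vr[A=512/793 G=0] → run G
t=2: vr[A=512/793 E=512/793 G=1024/655] → run A
t=3: vr[A=1024/793 D=512/793 E=512/793 G=1024/655] → run D
t=4: vr[A=1024/793 D=2409984/2474953 E=512/793 G=1024/655] → run E
t=5: vr[A=1024/793 D=2409984/2474953 E=34304/32513 G=1024/655 H=2409984/2474953] → run D
t=6: vr[A=1024/793 D=3222016/2474953 E=34304/32513 G=1024/655 H=2409984/2474953] → run H
t=7: vr[A=1024/793 D=3222016/2474953 E=34304/32513 G=1024/655 H=4112891392/1621094215] → run E
t=8: vr[A=1024/793 D=3222016/2474953 E=47616/32513 G=1024/655 H=4112891392/1621094215] → run A
t=9: vr[D=3222016/2474953 E=47616/32513 G=1024/655 H=4112891392/1621094215] → run D
t=10: vr[D=4034048/2474953 E=47616/32513 G=1024/655 H=4112891392/1621094215] → run E
t=11: vr[D=4034048/2474953 G=1024/655 H=4112891392/1621094215] → run G
t=12: vr[D=4034048/2474953 G=2048/655 H=4112891392/1621094215] → run D
t=13: vr[D=4846080/2474953 G=2048/655 H=4112891392/1621094215] → run D
t=14: vr[D=5658112/2474953 G=2048/655 H=4112891392/1621094215] → run D
t=15: vr[G=2048/655 H=4112891392/1621094215] → run H
t=16: vr[G=2048/655] → run G
t=17: vr[G=3072/655] → run G
t=18: (idle)
t=19: (idle)
t=20: (idle)
t=21: (idle)
t=22: (idle)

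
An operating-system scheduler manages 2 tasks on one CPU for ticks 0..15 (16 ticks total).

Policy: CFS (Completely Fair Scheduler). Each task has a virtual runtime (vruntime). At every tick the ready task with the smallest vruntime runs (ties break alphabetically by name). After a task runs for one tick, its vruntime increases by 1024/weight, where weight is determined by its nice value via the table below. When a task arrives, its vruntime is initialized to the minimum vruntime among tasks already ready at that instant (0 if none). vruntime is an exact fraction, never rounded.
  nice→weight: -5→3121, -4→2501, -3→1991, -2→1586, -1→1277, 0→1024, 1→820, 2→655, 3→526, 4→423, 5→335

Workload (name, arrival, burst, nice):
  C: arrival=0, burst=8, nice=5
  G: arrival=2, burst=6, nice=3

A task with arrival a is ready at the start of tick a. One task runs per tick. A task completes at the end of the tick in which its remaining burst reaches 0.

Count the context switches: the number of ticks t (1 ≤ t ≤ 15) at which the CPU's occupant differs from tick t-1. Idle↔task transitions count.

context switches = 9

t=0: vr[C=0] → run C
t=1: vr[C=1024/335] → run C
t=2: vr[C=2048/335 G=2048/335] → run C
t=3: vr[C=3072/335 G=2048/335] → run G
t=4: vr[C=3072/335 G=710144/88105] → run G
t=5: vr[C=3072/335 G=881664/88105] → run C
t=6: vr[C=4096/335 G=881664/88105] → run G
t=7: vr[C=4096/335 G=1053184/88105] → run G
t=8: vr[C=4096/335 G=1224704/88105] → run C
t=9: vr[C=1024/67 G=1224704/88105] → run G
t=10: vr[C=1024/67 G=1396224/88105] → run C
t=11: vr[C=6144/335 G=1396224/88105] → run G
t=12: vr[C=6144/335] → run C
t=13: vr[C=7168/335] → run C
t=14: (idle)
t=15: (idle)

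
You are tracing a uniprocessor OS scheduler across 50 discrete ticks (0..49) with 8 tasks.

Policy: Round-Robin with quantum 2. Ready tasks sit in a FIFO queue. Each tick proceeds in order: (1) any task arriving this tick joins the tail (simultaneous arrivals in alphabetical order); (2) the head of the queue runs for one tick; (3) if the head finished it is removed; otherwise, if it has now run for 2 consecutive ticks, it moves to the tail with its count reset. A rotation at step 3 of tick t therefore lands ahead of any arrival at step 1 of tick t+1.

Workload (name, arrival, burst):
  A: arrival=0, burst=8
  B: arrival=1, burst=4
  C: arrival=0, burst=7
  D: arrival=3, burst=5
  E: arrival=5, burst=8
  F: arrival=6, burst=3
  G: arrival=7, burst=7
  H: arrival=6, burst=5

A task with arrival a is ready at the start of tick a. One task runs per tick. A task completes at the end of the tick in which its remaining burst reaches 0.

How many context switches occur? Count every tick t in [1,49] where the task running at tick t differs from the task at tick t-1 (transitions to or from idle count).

t=0: queue=[A,C] q_used=0 → run A
t=1: queue=[A,C,B] q_used=1 → run A
t=2: queue=[C,B,A] q_used=0 → run C
t=3: queue=[C,B,A,D] q_used=1 → run C
t=4: queue=[B,A,D,C] q_used=0 → run B
t=5: queue=[B,A,D,C,E] q_used=1 → run B
t=6: queue=[A,D,C,E,B,F,H] q_used=0 → run A
t=7: queue=[A,D,C,E,B,F,H,G] q_used=1 → run A
t=8: queue=[D,C,E,B,F,H,G,A] q_used=0 → run D
t=9: queue=[D,C,E,B,F,H,G,A] q_used=1 → run D
t=10: queue=[C,E,B,F,H,G,A,D] q_used=0 → run C
t=11: queue=[C,E,B,F,H,G,A,D] q_used=1 → run C
t=12: queue=[E,B,F,H,G,A,D,C] q_used=0 → run E
t=13: queue=[E,B,F,H,G,A,D,C] q_used=1 → run E
t=14: queue=[B,F,H,G,A,D,C,E] q_used=0 → run B
t=15: queue=[B,F,H,G,A,D,C,E] q_used=1 → run B
t=16: queue=[F,H,G,A,D,C,E] q_used=0 → run F
t=17: queue=[F,H,G,A,D,C,E] q_used=1 → run F
t=18: queue=[H,G,A,D,C,E,F] q_used=0 → run H
t=19: queue=[H,G,A,D,C,E,F] q_used=1 → run H
t=20: queue=[G,A,D,C,E,F,H] q_used=0 → run G
t=21: queue=[G,A,D,C,E,F,H] q_used=1 → run G
t=22: queue=[A,D,C,E,F,H,G] q_used=0 → run A
t=23: queue=[A,D,C,E,F,H,G] q_used=1 → run A
t=24: queue=[D,C,E,F,H,G,A] q_used=0 → run D
t=25: queue=[D,C,E,F,H,G,A] q_used=1 → run D
t=26: queue=[C,E,F,H,G,A,D] q_used=0 → run C
t=27: queue=[C,E,F,H,G,A,D] q_used=1 → run C
t=28: queue=[E,F,H,G,A,D,C] q_used=0 → run E
t=29: queue=[E,F,H,G,A,D,C] q_used=1 → run E
t=30: queue=[F,H,G,A,D,C,E] q_used=0 → run F
t=31: queue=[H,G,A,D,C,E] q_used=0 → run H
t=32: queue=[H,G,A,D,C,E] q_used=1 → run H
t=33: queue=[G,A,D,C,E,H] q_used=0 → run G
t=34: queue=[G,A,D,C,E,H] q_used=1 → run G
t=35: queue=[A,D,C,E,H,G] q_used=0 → run A
t=36: queue=[A,D,C,E,H,G] q_used=1 → run A
t=37: queue=[D,C,E,H,G] q_used=0 → run D
t=38: queue=[C,E,H,G] q_used=0 → run C
t=39: queue=[E,H,G] q_used=0 → run E
t=40: queue=[E,H,G] q_used=1 → run E
t=41: queue=[H,G,E] q_used=0 → run H
t=42: queue=[G,E] q_used=0 → run G
t=43: queue=[G,E] q_used=1 → run G
t=44: queue=[E,G] q_used=0 → run E
t=45: queue=[E,G] q_used=1 → run E
t=46: queue=[G] q_used=0 → run G
t=47: (idle)
t=48: (idle)
t=49: (idle)

context switches = 26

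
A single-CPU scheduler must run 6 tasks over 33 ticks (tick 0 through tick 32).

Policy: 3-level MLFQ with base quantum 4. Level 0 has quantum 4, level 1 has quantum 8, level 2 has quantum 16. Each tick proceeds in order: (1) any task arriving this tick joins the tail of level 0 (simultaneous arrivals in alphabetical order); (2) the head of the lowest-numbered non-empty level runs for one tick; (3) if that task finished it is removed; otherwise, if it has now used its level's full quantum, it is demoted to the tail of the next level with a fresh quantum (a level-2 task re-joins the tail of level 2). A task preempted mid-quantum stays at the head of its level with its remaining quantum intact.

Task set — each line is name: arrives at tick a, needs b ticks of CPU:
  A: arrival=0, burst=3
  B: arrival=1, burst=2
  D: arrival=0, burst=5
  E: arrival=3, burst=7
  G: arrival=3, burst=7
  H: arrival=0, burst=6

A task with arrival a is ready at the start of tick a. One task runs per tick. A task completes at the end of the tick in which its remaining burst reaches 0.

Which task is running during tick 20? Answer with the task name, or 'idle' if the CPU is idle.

t=0: L0/L1/L2 = ADH/-/- → run A
t=1: L0/L1/L2 = ADHB/-/- → run A
t=2: L0/L1/L2 = ADHB/-/- → run A
t=3: L0/L1/L2 = DHBEG/-/- → run D
t=4: L0/L1/L2 = DHBEG/-/- → run D
t=5: L0/L1/L2 = DHBEG/-/- → run D
t=6: L0/L1/L2 = DHBEG/-/- → run D
t=7: L0/L1/L2 = HBEG/D/- → run H
t=8: L0/L1/L2 = HBEG/D/- → run H
t=9: L0/L1/L2 = HBEG/D/- → run H
t=10: L0/L1/L2 = HBEG/D/- → run H
t=11: L0/L1/L2 = BEG/DH/- → run B
t=12: L0/L1/L2 = BEG/DH/- → run B
t=13: L0/L1/L2 = EG/DH/- → run E
t=14: L0/L1/L2 = EG/DH/- → run E
t=15: L0/L1/L2 = EG/DH/- → run E
t=16: L0/L1/L2 = EG/DH/- → run E
t=17: L0/L1/L2 = G/DHE/- → run G
t=18: L0/L1/L2 = G/DHE/- → run G
t=19: L0/L1/L2 = G/DHE/- → run G
t=20: L0/L1/L2 = G/DHE/- → run G
t=21: L0/L1/L2 = -/DHEG/- → run D
t=22: L0/L1/L2 = -/HEG/- → run H
t=23: L0/L1/L2 = -/HEG/- → run H
t=24: L0/L1/L2 = -/EG/- → run E
t=25: L0/L1/L2 = -/EG/- → run E
t=26: L0/L1/L2 = -/EG/- → run E
t=27: L0/L1/L2 = -/G/- → run G
t=28: L0/L1/L2 = -/G/- → run G
t=29: L0/L1/L2 = -/G/- → run G
t=30: (idle)
t=31: (idle)
t=32: (idle)

running at tick 20 = G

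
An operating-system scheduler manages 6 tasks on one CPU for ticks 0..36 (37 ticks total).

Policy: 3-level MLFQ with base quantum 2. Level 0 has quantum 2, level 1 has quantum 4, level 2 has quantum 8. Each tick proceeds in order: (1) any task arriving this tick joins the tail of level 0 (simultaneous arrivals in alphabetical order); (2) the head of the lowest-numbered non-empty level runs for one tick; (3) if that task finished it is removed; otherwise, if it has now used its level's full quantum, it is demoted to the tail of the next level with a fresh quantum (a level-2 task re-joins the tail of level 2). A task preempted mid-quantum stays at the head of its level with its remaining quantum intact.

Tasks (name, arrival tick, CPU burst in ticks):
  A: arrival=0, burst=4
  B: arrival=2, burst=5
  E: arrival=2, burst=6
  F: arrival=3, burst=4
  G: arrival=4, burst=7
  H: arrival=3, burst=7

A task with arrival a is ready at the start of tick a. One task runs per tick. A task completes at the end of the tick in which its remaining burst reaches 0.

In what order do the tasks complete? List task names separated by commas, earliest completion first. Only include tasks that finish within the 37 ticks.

completion order = A, B, E, F, H, G

t=0: L0/L1/L2 = A/-/- → run A
t=1: L0/L1/L2 = A/-/- → run A
t=2: L0/L1/L2 = BE/A/- → run B
t=3: L0/L1/L2 = BEFH/A/- → run B
t=4: L0/L1/L2 = EFHG/AB/- → run E
t=5: L0/L1/L2 = EFHG/AB/- → run E
t=6: L0/L1/L2 = FHG/ABE/- → run F
t=7: L0/L1/L2 = FHG/ABE/- → run F
t=8: L0/L1/L2 = HG/ABEF/- → run H
t=9: L0/L1/L2 = HG/ABEF/- → run H
t=10: L0/L1/L2 = G/ABEFH/- → run G
t=11: L0/L1/L2 = G/ABEFH/- → run G
t=12: L0/L1/L2 = -/ABEFHG/- → run A
t=13: L0/L1/L2 = -/ABEFHG/- → run A
t=14: L0/L1/L2 = -/BEFHG/- → run B
t=15: L0/L1/L2 = -/BEFHG/- → run B
t=16: L0/L1/L2 = -/BEFHG/- → run B
t=17: L0/L1/L2 = -/EFHG/- → run E
t=18: L0/L1/L2 = -/EFHG/- → run E
t=19: L0/L1/L2 = -/EFHG/- → run E
t=20: L0/L1/L2 = -/EFHG/- → run E
t=21: L0/L1/L2 = -/FHG/- → run F
t=22: L0/L1/L2 = -/FHG/- → run F
t=23: L0/L1/L2 = -/HG/- → run H
t=24: L0/L1/L2 = -/HG/- → run H
t=25: L0/L1/L2 = -/HG/- → run H
t=26: L0/L1/L2 = -/HG/- → run H
t=27: L0/L1/L2 = -/G/H → run G
t=28: L0/L1/L2 = -/G/H → run G
t=29: L0/L1/L2 = -/G/H → run G
t=30: L0/L1/L2 = -/G/H → run G
t=31: L0/L1/L2 = -/-/HG → run H
t=32: L0/L1/L2 = -/-/G → run G
t=33: (idle)
t=34: (idle)
t=35: (idle)
t=36: (idle)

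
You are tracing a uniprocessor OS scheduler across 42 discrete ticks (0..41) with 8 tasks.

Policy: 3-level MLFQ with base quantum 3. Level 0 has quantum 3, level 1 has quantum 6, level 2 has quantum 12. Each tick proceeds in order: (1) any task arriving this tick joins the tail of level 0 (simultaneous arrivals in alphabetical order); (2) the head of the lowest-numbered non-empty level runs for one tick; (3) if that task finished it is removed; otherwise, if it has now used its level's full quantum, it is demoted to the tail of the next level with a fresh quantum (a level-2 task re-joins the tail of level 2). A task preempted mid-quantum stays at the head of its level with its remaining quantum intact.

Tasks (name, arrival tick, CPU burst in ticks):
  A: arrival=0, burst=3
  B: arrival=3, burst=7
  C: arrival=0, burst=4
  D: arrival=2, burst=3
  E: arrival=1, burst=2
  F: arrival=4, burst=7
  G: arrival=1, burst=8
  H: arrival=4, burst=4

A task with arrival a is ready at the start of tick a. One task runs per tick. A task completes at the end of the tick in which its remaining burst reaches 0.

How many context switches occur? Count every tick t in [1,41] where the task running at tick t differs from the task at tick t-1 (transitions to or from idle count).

t=0: L0/L1/L2 = AC/-/- → run A
t=1: L0/L1/L2 = ACEG/-/- → run A
t=2: L0/L1/L2 = ACEGD/-/- → run A
t=3: L0/L1/L2 = CEGDB/-/- → run C
t=4: L0/L1/L2 = CEGDBFH/-/- → run C
t=5: L0/L1/L2 = CEGDBFH/-/- → run C
t=6: L0/L1/L2 = EGDBFH/C/- → run E
t=7: L0/L1/L2 = EGDBFH/C/- → run E
t=8: L0/L1/L2 = GDBFH/C/- → run G
t=9: L0/L1/L2 = GDBFH/C/- → run G
t=10: L0/L1/L2 = GDBFH/C/- → run G
t=11: L0/L1/L2 = DBFH/CG/- → run D
t=12: L0/L1/L2 = DBFH/CG/- → run D
t=13: L0/L1/L2 = DBFH/CG/- → run D
t=14: L0/L1/L2 = BFH/CG/- → run B
t=15: L0/L1/L2 = BFH/CG/- → run B
t=16: L0/L1/L2 = BFH/CG/- → run B
t=17: L0/L1/L2 = FH/CGB/- → run F
t=18: L0/L1/L2 = FH/CGB/- → run F
t=19: L0/L1/L2 = FH/CGB/- → run F
t=20: L0/L1/L2 = H/CGBF/- → run H
t=21: L0/L1/L2 = H/CGBF/- → run H
t=22: L0/L1/L2 = H/CGBF/- → run H
t=23: L0/L1/L2 = -/CGBFH/- → run C
t=24: L0/L1/L2 = -/GBFH/- → run G
t=25: L0/L1/L2 = -/GBFH/- → run G
t=26: L0/L1/L2 = -/GBFH/- → run G
t=27: L0/L1/L2 = -/GBFH/- → run G
t=28: L0/L1/L2 = -/GBFH/- → run G
t=29: L0/L1/L2 = -/BFH/- → run B
t=30: L0/L1/L2 = -/BFH/- → run B
t=31: L0/L1/L2 = -/BFH/- → run B
t=32: L0/L1/L2 = -/BFH/- → run B
t=33: L0/L1/L2 = -/FH/- → run F
t=34: L0/L1/L2 = -/FH/- → run F
t=35: L0/L1/L2 = -/FH/- → run F
t=36: L0/L1/L2 = -/FH/- → run F
t=37: L0/L1/L2 = -/H/- → run H
t=38: (idle)
t=39: (idle)
t=40: (idle)
t=41: (idle)

context switches = 13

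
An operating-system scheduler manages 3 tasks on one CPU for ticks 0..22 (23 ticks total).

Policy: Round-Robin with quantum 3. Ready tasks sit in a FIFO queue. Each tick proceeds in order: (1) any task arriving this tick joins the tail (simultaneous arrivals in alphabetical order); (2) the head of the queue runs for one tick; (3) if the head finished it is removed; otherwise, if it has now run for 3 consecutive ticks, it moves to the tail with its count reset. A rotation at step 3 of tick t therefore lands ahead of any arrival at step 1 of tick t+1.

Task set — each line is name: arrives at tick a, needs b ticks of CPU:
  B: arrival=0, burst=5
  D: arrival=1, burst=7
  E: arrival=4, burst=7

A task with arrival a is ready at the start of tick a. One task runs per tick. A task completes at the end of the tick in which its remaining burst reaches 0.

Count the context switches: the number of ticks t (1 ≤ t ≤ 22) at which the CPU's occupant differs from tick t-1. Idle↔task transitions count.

t=0: queue=[B] q_used=0 → run B
t=1: queue=[B,D] q_used=1 → run B
t=2: queue=[B,D] q_used=2 → run B
t=3: queue=[D,B] q_used=0 → run D
t=4: queue=[D,B,E] q_used=1 → run D
t=5: queue=[D,B,E] q_used=2 → run D
t=6: queue=[B,E,D] q_used=0 → run B
t=7: queue=[B,E,D] q_used=1 → run B
t=8: queue=[E,D] q_used=0 → run E
t=9: queue=[E,D] q_used=1 → run E
t=10: queue=[E,D] q_used=2 → run E
t=11: queue=[D,E] q_used=0 → run D
t=12: queue=[D,E] q_used=1 → run D
t=13: queue=[D,E] q_used=2 → run D
t=14: queue=[E,D] q_used=0 → run E
t=15: queue=[E,D] q_used=1 → run E
t=16: queue=[E,D] q_used=2 → run E
t=17: queue=[D,E] q_used=0 → run D
t=18: queue=[E] q_used=0 → run E
t=19: (idle)
t=20: (idle)
t=21: (idle)
t=22: (idle)

context switches = 8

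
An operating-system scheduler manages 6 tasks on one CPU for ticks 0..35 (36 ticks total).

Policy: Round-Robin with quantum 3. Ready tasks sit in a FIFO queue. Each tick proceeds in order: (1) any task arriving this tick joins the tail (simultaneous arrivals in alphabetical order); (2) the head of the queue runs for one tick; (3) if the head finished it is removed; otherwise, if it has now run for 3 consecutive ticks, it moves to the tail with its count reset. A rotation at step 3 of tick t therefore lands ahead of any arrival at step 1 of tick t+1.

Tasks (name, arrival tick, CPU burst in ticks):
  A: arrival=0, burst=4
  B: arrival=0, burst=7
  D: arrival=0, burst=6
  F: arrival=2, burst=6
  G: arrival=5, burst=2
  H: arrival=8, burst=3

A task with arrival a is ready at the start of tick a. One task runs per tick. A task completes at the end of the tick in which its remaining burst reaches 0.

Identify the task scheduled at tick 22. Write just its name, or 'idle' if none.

running at tick 22 = D

t=0: queue=[A,B,D] q_used=0 → run A
t=1: queue=[A,B,D] q_used=1 → run A
t=2: queue=[A,B,D,F] q_used=2 → run A
t=3: queue=[B,D,F,A] q_used=0 → run B
t=4: queue=[B,D,F,A] q_used=1 → run B
t=5: queue=[B,D,F,A,G] q_used=2 → run B
t=6: queue=[D,F,A,G,B] q_used=0 → run D
t=7: queue=[D,F,A,G,B] q_used=1 → run D
t=8: queue=[D,F,A,G,B,H] q_used=2 → run D
t=9: queue=[F,A,G,B,H,D] q_used=0 → run F
t=10: queue=[F,A,G,B,H,D] q_used=1 → run F
t=11: queue=[F,A,G,B,H,D] q_used=2 → run F
t=12: queue=[A,G,B,H,D,F] q_used=0 → run A
t=13: queue=[G,B,H,D,F] q_used=0 → run G
t=14: queue=[G,B,H,D,F] q_used=1 → run G
t=15: queue=[B,H,D,F] q_used=0 → run B
t=16: queue=[B,H,D,F] q_used=1 → run B
t=17: queue=[B,H,D,F] q_used=2 → run B
t=18: queue=[H,D,F,B] q_used=0 → run H
t=19: queue=[H,D,F,B] q_used=1 → run H
t=20: queue=[H,D,F,B] q_used=2 → run H
t=21: queue=[D,F,B] q_used=0 → run D
t=22: queue=[D,F,B] q_used=1 → run D
t=23: queue=[D,F,B] q_used=2 → run D
t=24: queue=[F,B] q_used=0 → run F
t=25: queue=[F,B] q_used=1 → run F
t=26: queue=[F,B] q_used=2 → run F
t=27: queue=[B] q_used=0 → run B
t=28: (idle)
t=29: (idle)
t=30: (idle)
t=31: (idle)
t=32: (idle)
t=33: (idle)
t=34: (idle)
t=35: (idle)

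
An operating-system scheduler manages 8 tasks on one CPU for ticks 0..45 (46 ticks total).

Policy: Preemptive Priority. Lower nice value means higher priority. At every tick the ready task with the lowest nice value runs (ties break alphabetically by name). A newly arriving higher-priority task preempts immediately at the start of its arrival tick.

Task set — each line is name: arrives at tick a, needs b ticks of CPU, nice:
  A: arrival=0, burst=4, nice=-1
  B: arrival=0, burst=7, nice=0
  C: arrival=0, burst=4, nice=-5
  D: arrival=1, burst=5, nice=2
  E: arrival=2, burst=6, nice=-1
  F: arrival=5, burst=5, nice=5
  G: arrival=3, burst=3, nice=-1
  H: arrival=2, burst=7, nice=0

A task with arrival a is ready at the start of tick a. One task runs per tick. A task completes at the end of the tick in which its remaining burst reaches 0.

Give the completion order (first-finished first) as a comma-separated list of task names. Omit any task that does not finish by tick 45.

completion order = C, A, E, G, B, H, D, F

t=0: ready={A,B,C} → run C
t=1: ready={A,B,C,D} → run C
t=2: ready={A,B,C,D,E,H} → run C
t=3: ready={A,B,C,D,E,G,H} → run C
t=4: ready={A,B,D,E,G,H} → run A
t=5: ready={A,B,D,E,F,G,H} → run A
t=6: ready={A,B,D,E,F,G,H} → run A
t=7: ready={A,B,D,E,F,G,H} → run A
t=8: ready={B,D,E,F,G,H} → run E
t=9: ready={B,D,E,F,G,H} → run E
t=10: ready={B,D,E,F,G,H} → run E
t=11: ready={B,D,E,F,G,H} → run E
t=12: ready={B,D,E,F,G,H} → run E
t=13: ready={B,D,E,F,G,H} → run E
t=14: ready={B,D,F,G,H} → run G
t=15: ready={B,D,F,G,H} → run G
t=16: ready={B,D,F,G,H} → run G
t=17: ready={B,D,F,H} → run B
t=18: ready={B,D,F,H} → run B
t=19: ready={B,D,F,H} → run B
t=20: ready={B,D,F,H} → run B
t=21: ready={B,D,F,H} → run B
t=22: ready={B,D,F,H} → run B
t=23: ready={B,D,F,H} → run B
t=24: ready={D,F,H} → run H
t=25: ready={D,F,H} → run H
t=26: ready={D,F,H} → run H
t=27: ready={D,F,H} → run H
t=28: ready={D,F,H} → run H
t=29: ready={D,F,H} → run H
t=30: ready={D,F,H} → run H
t=31: ready={D,F} → run D
t=32: ready={D,F} → run D
t=33: ready={D,F} → run D
t=34: ready={D,F} → run D
t=35: ready={D,F} → run D
t=36: ready={F} → run F
t=37: ready={F} → run F
t=38: ready={F} → run F
t=39: ready={F} → run F
t=40: ready={F} → run F
t=41: (idle)
t=42: (idle)
t=43: (idle)
t=44: (idle)
t=45: (idle)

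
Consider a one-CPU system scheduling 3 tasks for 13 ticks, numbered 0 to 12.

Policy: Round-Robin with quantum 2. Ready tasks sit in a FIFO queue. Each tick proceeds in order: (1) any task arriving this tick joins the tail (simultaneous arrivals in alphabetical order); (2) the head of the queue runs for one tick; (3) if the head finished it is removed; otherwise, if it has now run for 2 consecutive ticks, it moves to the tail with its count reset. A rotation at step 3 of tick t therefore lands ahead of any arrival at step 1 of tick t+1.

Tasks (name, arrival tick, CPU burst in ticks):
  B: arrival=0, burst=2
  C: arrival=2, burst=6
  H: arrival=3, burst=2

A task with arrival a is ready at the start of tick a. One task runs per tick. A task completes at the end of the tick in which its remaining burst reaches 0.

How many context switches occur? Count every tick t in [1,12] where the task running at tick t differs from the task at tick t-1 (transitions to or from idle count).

t=0: queue=[B] q_used=0 → run B
t=1: queue=[B] q_used=1 → run B
t=2: queue=[C] q_used=0 → run C
t=3: queue=[C,H] q_used=1 → run C
t=4: queue=[H,C] q_used=0 → run H
t=5: queue=[H,C] q_used=1 → run H
t=6: queue=[C] q_used=0 → run C
t=7: queue=[C] q_used=1 → run C
t=8: queue=[C] q_used=0 → run C
t=9: queue=[C] q_used=1 → run C
t=10: (idle)
t=11: (idle)
t=12: (idle)

context switches = 4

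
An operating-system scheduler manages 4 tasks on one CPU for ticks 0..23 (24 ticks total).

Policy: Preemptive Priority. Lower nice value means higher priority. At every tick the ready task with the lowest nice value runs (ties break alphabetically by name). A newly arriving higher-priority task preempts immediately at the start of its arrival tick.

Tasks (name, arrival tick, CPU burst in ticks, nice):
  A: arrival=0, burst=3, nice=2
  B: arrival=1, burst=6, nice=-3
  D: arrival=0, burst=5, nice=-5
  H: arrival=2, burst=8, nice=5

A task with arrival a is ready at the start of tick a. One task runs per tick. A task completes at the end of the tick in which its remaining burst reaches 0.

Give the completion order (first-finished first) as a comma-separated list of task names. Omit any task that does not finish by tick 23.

completion order = D, B, A, H

t=0: ready={A,D} → run D
t=1: ready={A,B,D} → run D
t=2: ready={A,B,D,H} → run D
t=3: ready={A,B,D,H} → run D
t=4: ready={A,B,D,H} → run D
t=5: ready={A,B,H} → run B
t=6: ready={A,B,H} → run B
t=7: ready={A,B,H} → run B
t=8: ready={A,B,H} → run B
t=9: ready={A,B,H} → run B
t=10: ready={A,B,H} → run B
t=11: ready={A,H} → run A
t=12: ready={A,H} → run A
t=13: ready={A,H} → run A
t=14: ready={H} → run H
t=15: ready={H} → run H
t=16: ready={H} → run H
t=17: ready={H} → run H
t=18: ready={H} → run H
t=19: ready={H} → run H
t=20: ready={H} → run H
t=21: ready={H} → run H
t=22: (idle)
t=23: (idle)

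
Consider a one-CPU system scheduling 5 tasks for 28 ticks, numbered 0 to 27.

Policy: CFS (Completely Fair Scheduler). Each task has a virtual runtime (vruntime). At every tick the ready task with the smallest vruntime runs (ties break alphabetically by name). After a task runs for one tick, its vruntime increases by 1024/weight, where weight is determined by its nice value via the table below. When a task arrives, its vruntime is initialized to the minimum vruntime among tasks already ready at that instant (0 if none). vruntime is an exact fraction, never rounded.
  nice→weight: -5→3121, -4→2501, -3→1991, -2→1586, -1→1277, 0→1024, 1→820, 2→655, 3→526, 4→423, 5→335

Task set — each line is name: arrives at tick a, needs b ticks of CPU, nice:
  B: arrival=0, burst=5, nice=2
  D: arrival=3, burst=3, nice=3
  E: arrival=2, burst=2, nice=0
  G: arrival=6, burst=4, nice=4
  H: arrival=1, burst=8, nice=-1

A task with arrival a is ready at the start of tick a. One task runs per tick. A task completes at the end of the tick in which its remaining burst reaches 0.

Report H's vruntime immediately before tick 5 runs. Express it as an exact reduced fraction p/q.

t=0: vr[B=0] → run B
t=1: vr[B=1024/655 H=1024/655] → run B
t=2: vr[B=2048/655 E=1024/655 H=1024/655] → run E
t=3: vr[B=2048/655 D=1024/655 E=1679/655 H=1024/655] → run D
t=4: vr[B=2048/655 D=604672/172265 E=1679/655 H=1024/655] → run H
t=5: vr[B=2048/655 D=604672/172265 E=1679/655 H=1978368/836435] → run H
t=6: vr[B=2048/655 D=604672/172265 E=1679/655 G=1679/655 H=2649088/836435] → run E
t=7: vr[B=2048/655 D=604672/172265 G=1679/655 H=2649088/836435] → run G
t=8: vr[B=2048/655 D=604672/172265 G=1380937/277065 H=2649088/836435] → run B
t=9: vr[B=3072/655 D=604672/172265 G=1380937/277065 H=2649088/836435] → run H
t=10: vr[B=3072/655 D=604672/172265 G=1380937/277065 H=3319808/836435] → run D
t=11: vr[B=3072/655 D=940032/172265 G=1380937/277065 H=3319808/836435] → run H
t=12: vr[B=3072/655 D=940032/172265 G=1380937/277065 H=3990528/836435] → run B
t=13: vr[B=4096/655 D=940032/172265 G=1380937/277065 H=3990528/836435] → run H
t=14: vr[B=4096/655 D=940032/172265 G=1380937/277065 H=4661248/836435] → run G
t=15: vr[B=4096/655 D=940032/172265 G=2051657/277065 H=4661248/836435] → run D
t=16: vr[B=4096/655 G=2051657/277065 H=4661248/836435] → run H
t=17: vr[B=4096/655 G=2051657/277065 H=5331968/836435] → run B
t=18: vr[G=2051657/277065 H=5331968/836435] → run H
t=19: vr[G=2051657/277065 H=6002688/836435] → run H
t=20: vr[G=2051657/277065] → run G
t=21: vr[G=907459/92355] → run G
t=22: (idle)
t=23: (idle)
t=24: (idle)
t=25: (idle)
t=26: (idle)
t=27: (idle)

vruntime(H, start of tick 5) = 1978368/836435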